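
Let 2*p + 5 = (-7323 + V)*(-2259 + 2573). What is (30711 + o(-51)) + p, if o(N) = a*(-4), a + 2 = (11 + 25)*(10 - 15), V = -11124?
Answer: -5729485/2 ≈ -2.8647e+6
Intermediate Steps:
a = -182 (a = -2 + (11 + 25)*(10 - 15) = -2 + 36*(-5) = -2 - 180 = -182)
o(N) = 728 (o(N) = -182*(-4) = 728)
p = -5792363/2 (p = -5/2 + ((-7323 - 11124)*(-2259 + 2573))/2 = -5/2 + (-18447*314)/2 = -5/2 + (½)*(-5792358) = -5/2 - 2896179 = -5792363/2 ≈ -2.8962e+6)
(30711 + o(-51)) + p = (30711 + 728) - 5792363/2 = 31439 - 5792363/2 = -5729485/2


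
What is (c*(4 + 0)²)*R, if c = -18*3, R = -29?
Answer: 25056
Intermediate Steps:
c = -54
(c*(4 + 0)²)*R = -54*(4 + 0)²*(-29) = -54*4²*(-29) = -54*16*(-29) = -864*(-29) = 25056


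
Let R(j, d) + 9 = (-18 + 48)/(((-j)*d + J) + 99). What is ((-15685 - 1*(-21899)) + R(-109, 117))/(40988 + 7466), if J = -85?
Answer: 79219265/618612218 ≈ 0.12806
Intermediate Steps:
R(j, d) = -9 + 30/(14 - d*j) (R(j, d) = -9 + (-18 + 48)/(((-j)*d - 85) + 99) = -9 + 30/((-d*j - 85) + 99) = -9 + 30/((-85 - d*j) + 99) = -9 + 30/(14 - d*j))
((-15685 - 1*(-21899)) + R(-109, 117))/(40988 + 7466) = ((-15685 - 1*(-21899)) + 3*(32 - 3*117*(-109))/(-14 + 117*(-109)))/(40988 + 7466) = ((-15685 + 21899) + 3*(32 + 38259)/(-14 - 12753))/48454 = (6214 + 3*38291/(-12767))*(1/48454) = (6214 + 3*(-1/12767)*38291)*(1/48454) = (6214 - 114873/12767)*(1/48454) = (79219265/12767)*(1/48454) = 79219265/618612218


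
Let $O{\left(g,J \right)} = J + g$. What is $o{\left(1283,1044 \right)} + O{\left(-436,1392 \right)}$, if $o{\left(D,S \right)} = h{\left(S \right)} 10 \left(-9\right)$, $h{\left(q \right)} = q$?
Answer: $-93004$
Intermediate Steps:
$o{\left(D,S \right)} = - 90 S$ ($o{\left(D,S \right)} = S 10 \left(-9\right) = 10 S \left(-9\right) = - 90 S$)
$o{\left(1283,1044 \right)} + O{\left(-436,1392 \right)} = \left(-90\right) 1044 + \left(1392 - 436\right) = -93960 + 956 = -93004$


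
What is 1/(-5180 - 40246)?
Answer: -1/45426 ≈ -2.2014e-5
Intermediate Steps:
1/(-5180 - 40246) = 1/(-45426) = -1/45426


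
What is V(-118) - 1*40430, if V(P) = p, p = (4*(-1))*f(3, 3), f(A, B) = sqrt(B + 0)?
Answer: -40430 - 4*sqrt(3) ≈ -40437.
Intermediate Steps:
f(A, B) = sqrt(B)
p = -4*sqrt(3) (p = (4*(-1))*sqrt(3) = -4*sqrt(3) ≈ -6.9282)
V(P) = -4*sqrt(3)
V(-118) - 1*40430 = -4*sqrt(3) - 1*40430 = -4*sqrt(3) - 40430 = -40430 - 4*sqrt(3)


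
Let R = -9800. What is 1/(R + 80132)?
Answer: 1/70332 ≈ 1.4218e-5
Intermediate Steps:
1/(R + 80132) = 1/(-9800 + 80132) = 1/70332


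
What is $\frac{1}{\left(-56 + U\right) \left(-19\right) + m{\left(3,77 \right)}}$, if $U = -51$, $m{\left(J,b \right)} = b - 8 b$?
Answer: $\frac{1}{1494} \approx 0.00066934$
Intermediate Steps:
$m{\left(J,b \right)} = - 7 b$
$\frac{1}{\left(-56 + U\right) \left(-19\right) + m{\left(3,77 \right)}} = \frac{1}{\left(-56 - 51\right) \left(-19\right) - 539} = \frac{1}{\left(-107\right) \left(-19\right) - 539} = \frac{1}{2033 - 539} = \frac{1}{1494}$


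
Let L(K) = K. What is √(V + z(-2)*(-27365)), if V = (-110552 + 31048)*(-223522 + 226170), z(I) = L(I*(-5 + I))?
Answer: I*√210909702 ≈ 14523.0*I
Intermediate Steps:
z(I) = I*(-5 + I)
V = -210526592 (V = -79504*2648 = -210526592)
√(V + z(-2)*(-27365)) = √(-210526592 - 2*(-5 - 2)*(-27365)) = √(-210526592 - 2*(-7)*(-27365)) = √(-210526592 + 14*(-27365)) = √(-210526592 - 383110) = √(-210909702) = I*√210909702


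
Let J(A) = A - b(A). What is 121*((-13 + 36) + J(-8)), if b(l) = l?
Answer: 2783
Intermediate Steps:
J(A) = 0 (J(A) = A - A = 0)
121*((-13 + 36) + J(-8)) = 121*((-13 + 36) + 0) = 121*(23 + 0) = 121*23 = 2783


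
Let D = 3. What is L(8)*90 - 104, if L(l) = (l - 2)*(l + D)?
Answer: 5836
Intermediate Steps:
L(l) = (-2 + l)*(3 + l) (L(l) = (l - 2)*(l + 3) = (-2 + l)*(3 + l))
L(8)*90 - 104 = (-6 + 8 + 8²)*90 - 104 = (-6 + 8 + 64)*90 - 104 = 66*90 - 104 = 5940 - 104 = 5836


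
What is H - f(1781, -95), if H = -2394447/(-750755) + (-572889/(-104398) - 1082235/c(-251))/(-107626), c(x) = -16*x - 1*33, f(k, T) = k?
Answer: -8533059398092183087601/4799763934687285060 ≈ -1777.8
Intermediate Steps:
c(x) = -33 - 16*x (c(x) = -16*x - 33 = -33 - 16*x)
H = 15320169585871604259/4799763934687285060 (H = -2394447/(-750755) + (-572889/(-104398) - 1082235/(-33 - 16*(-251)))/(-107626) = -2394447*(-1/750755) + (-572889*(-1/104398) - 1082235/(-33 + 4016))*(-1/107626) = 2394447/750755 + (572889/104398 - 1082235/3983)*(-1/107626) = 2394447/750755 + (572889/104398 - 1082235*1/3983)*(-1/107626) = 2394447/750755 + (572889/104398 - 154605/569)*(-1/107626) = 2394447/750755 - 15814478949/59402462*(-1/107626) = 2394447/750755 + 15814478949/6393249375212 = 15320169585871604259/4799763934687285060 ≈ 3.1919)
H - f(1781, -95) = 15320169585871604259/4799763934687285060 - 1*1781 = 15320169585871604259/4799763934687285060 - 1781 = -8533059398092183087601/4799763934687285060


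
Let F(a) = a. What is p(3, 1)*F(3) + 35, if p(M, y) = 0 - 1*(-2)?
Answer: 41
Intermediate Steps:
p(M, y) = 2 (p(M, y) = 0 + 2 = 2)
p(3, 1)*F(3) + 35 = 2*3 + 35 = 6 + 35 = 41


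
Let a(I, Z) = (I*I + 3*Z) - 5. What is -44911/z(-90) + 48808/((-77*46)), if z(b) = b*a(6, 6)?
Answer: -4012037/1115730 ≈ -3.5959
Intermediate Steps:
a(I, Z) = -5 + I² + 3*Z (a(I, Z) = (I² + 3*Z) - 5 = -5 + I² + 3*Z)
z(b) = 49*b (z(b) = b*(-5 + 6² + 3*6) = b*(-5 + 36 + 18) = b*49 = 49*b)
-44911/z(-90) + 48808/((-77*46)) = -44911/(49*(-90)) + 48808/((-77*46)) = -44911/(-4410) + 48808/(-3542) = -44911*(-1/4410) + 48808*(-1/3542) = 44911/4410 - 24404/1771 = -4012037/1115730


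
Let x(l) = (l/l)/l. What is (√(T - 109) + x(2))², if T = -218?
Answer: -1307/4 + I*√327 ≈ -326.75 + 18.083*I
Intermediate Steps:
x(l) = 1/l
(√(T - 109) + x(2))² = (√(-218 - 109) + 1/2)² = (√(-327) + ½)² = (I*√327 + ½)² = (½ + I*√327)²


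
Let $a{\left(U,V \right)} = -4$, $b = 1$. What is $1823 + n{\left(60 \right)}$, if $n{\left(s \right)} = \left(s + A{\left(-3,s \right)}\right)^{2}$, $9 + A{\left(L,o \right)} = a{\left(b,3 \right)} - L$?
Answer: $4323$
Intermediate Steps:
$A{\left(L,o \right)} = -13 - L$ ($A{\left(L,o \right)} = -9 - \left(4 + L\right) = -13 - L$)
$n{\left(s \right)} = \left(-10 + s\right)^{2}$ ($n{\left(s \right)} = \left(s - 10\right)^{2} = \left(-10 + s\right)^{2}$)
$1823 + n{\left(60 \right)} = 1823 + \left(-10 + 60\right)^{2} = 1823 + 50^{2} = 1823 + 2500 = 4323$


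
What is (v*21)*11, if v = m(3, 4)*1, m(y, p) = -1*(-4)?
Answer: 924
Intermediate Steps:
m(y, p) = 4
v = 4 (v = 4*1 = 4)
(v*21)*11 = (4*21)*11 = 84*11 = 924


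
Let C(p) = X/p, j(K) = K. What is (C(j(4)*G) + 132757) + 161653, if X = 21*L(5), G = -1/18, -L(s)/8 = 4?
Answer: 297434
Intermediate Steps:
L(s) = -32 (L(s) = -8*4 = -32)
G = -1/18 (G = -1*1/18 = -1/18 ≈ -0.055556)
X = -672 (X = 21*(-32) = -672)
C(p) = -672/p
(C(j(4)*G) + 132757) + 161653 = (-672/(4*(-1/18)) + 132757) + 161653 = (-672/(-2/9) + 132757) + 161653 = (-672*(-9/2) + 132757) + 161653 = (3024 + 132757) + 161653 = 135781 + 161653 = 297434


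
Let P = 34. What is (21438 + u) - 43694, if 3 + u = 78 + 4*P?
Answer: -22045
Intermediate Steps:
u = 211 (u = -3 + (78 + 4*34) = -3 + (78 + 136) = -3 + 214 = 211)
(21438 + u) - 43694 = (21438 + 211) - 43694 = 21649 - 43694 = -22045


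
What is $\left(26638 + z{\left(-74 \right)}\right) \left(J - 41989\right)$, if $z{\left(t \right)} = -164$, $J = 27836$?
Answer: $-374686522$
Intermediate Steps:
$\left(26638 + z{\left(-74 \right)}\right) \left(J - 41989\right) = \left(26638 - 164\right) \left(27836 - 41989\right) = 26474 \left(-14153\right) = -374686522$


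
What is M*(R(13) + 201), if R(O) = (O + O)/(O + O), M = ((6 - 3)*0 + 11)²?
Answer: 24442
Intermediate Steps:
M = 121 (M = (3*0 + 11)² = (0 + 11)² = 11² = 121)
R(O) = 1 (R(O) = (2*O)/((2*O)) = (2*O)*(1/(2*O)) = 1)
M*(R(13) + 201) = 121*(1 + 201) = 121*202 = 24442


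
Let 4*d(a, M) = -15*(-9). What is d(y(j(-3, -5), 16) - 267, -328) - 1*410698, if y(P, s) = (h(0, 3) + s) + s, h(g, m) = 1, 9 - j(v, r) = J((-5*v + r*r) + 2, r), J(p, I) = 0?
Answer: -1642657/4 ≈ -4.1066e+5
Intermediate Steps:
j(v, r) = 9 (j(v, r) = 9 - 1*0 = 9 + 0 = 9)
y(P, s) = 1 + 2*s (y(P, s) = (1 + s) + s = 1 + 2*s)
d(a, M) = 135/4 (d(a, M) = (-15*(-9))/4 = (1/4)*135 = 135/4)
d(y(j(-3, -5), 16) - 267, -328) - 1*410698 = 135/4 - 1*410698 = 135/4 - 410698 = -1642657/4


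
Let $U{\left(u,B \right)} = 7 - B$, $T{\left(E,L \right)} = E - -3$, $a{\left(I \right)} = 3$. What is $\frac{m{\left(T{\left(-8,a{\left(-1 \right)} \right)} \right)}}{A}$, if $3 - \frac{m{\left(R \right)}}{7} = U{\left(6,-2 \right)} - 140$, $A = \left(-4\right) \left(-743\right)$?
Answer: $\frac{469}{1486} \approx 0.31561$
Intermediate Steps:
$T{\left(E,L \right)} = 3 + E$ ($T{\left(E,L \right)} = E + 3 = 3 + E$)
$A = 2972$
$m{\left(R \right)} = 938$ ($m{\left(R \right)} = 21 - 7 \left(\left(7 - -2\right) - 140\right) = 21 - 7 \left(\left(7 + 2\right) - 140\right) = 21 - 7 \left(9 - 140\right) = 21 - -917 = 21 + 917 = 938$)
$\frac{m{\left(T{\left(-8,a{\left(-1 \right)} \right)} \right)}}{A} = \frac{938}{2972} = 938 \cdot \frac{1}{2972} = \frac{469}{1486}$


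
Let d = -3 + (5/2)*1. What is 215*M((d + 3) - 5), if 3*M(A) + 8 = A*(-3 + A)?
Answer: 4945/12 ≈ 412.08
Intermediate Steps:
d = -½ (d = -3 + (5*(½))*1 = -3 + (5/2)*1 = -3 + 5/2 = -½ ≈ -0.50000)
M(A) = -8/3 + A*(-3 + A)/3 (M(A) = -8/3 + (A*(-3 + A))/3 = -8/3 + A*(-3 + A)/3)
215*M((d + 3) - 5) = 215*(-8/3 - ((-½ + 3) - 5) + ((-½ + 3) - 5)²/3) = 215*(-8/3 - (5/2 - 5) + (5/2 - 5)²/3) = 215*(-8/3 - 1*(-5/2) + (-5/2)²/3) = 215*(-8/3 + 5/2 + (⅓)*(25/4)) = 215*(-8/3 + 5/2 + 25/12) = 215*(23/12) = 4945/12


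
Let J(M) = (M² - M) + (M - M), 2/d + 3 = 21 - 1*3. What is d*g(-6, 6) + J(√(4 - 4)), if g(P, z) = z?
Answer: ⅘ ≈ 0.80000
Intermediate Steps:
d = 2/15 (d = 2/(-3 + (21 - 1*3)) = 2/(-3 + (21 - 3)) = 2/(-3 + 18) = 2/15 ≈ 0.13333)
J(M) = M² - M (J(M) = (M² - M) + 0 = M² - M)
d*g(-6, 6) + J(√(4 - 4)) = (2/15)*6 + √(4 - 4)*(-1 + √(4 - 4)) = ⅘ + √0*(-1 + √0) = ⅘ + 0*(-1 + 0) = ⅘ + 0*(-1) = ⅘ + 0 = ⅘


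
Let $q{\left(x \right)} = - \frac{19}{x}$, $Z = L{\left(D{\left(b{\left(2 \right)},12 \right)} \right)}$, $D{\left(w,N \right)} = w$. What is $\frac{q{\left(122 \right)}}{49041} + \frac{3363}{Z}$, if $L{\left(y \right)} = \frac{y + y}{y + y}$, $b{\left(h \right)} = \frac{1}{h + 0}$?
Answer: $\frac{20120835707}{5983002} \approx 3363.0$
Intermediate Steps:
$b{\left(h \right)} = \frac{1}{h}$
$L{\left(y \right)} = 1$ ($L{\left(y \right)} = \frac{2 y}{2 y} = 2 y \frac{1}{2 y} = 1$)
$Z = 1$
$\frac{q{\left(122 \right)}}{49041} + \frac{3363}{Z} = \frac{\left(-19\right) \frac{1}{122}}{49041} + \frac{3363}{1} = \left(-19\right) \frac{1}{122} \cdot \frac{1}{49041} + 3363 \cdot 1 = \left(- \frac{19}{122}\right) \frac{1}{49041} + 3363 = - \frac{19}{5983002} + 3363 = \frac{20120835707}{5983002}$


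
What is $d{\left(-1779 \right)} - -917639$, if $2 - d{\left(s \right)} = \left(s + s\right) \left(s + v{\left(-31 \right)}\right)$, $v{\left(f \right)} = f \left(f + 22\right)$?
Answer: $-4419359$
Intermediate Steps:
$v{\left(f \right)} = f \left(22 + f\right)$
$d{\left(s \right)} = 2 - 2 s \left(279 + s\right)$ ($d{\left(s \right)} = 2 - \left(s + s\right) \left(s - 31 \left(22 - 31\right)\right) = 2 - 2 s \left(s - -279\right) = 2 - 2 s \left(s + 279\right) = 2 - 2 s \left(279 + s\right)$)
$d{\left(-1779 \right)} - -917639 = \left(2 - -992682 - 2 \left(-1779\right)^{2}\right) - -917639 = \left(2 + 992682 - 6329682\right) + 917639 = -5336998 + 917639 = -4419359$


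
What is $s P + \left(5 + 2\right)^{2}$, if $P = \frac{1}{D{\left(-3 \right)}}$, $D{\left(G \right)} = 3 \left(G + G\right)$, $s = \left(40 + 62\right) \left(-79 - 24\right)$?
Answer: $\frac{1898}{3} \approx 632.67$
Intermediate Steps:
$s = -10506$ ($s = 102 \left(-103\right) = -10506$)
$D{\left(G \right)} = 6 G$ ($D{\left(G \right)} = 3 \cdot 2 G = 6 G$)
$P = - \frac{1}{18}$ ($P = \frac{1}{6 \left(-3\right)} = \frac{1}{-18} = - \frac{1}{18} \approx -0.055556$)
$s P + \left(5 + 2\right)^{2} = \left(-10506\right) \left(- \frac{1}{18}\right) + \left(5 + 2\right)^{2} = \frac{1751}{3} + 7^{2} = \frac{1751}{3} + 49 = \frac{1898}{3}$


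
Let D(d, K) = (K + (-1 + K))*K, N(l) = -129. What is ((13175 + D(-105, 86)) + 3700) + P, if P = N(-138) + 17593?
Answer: 49045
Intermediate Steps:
D(d, K) = K*(-1 + 2*K) (D(d, K) = (-1 + 2*K)*K = K*(-1 + 2*K))
P = 17464 (P = -129 + 17593 = 17464)
((13175 + D(-105, 86)) + 3700) + P = ((13175 + 86*(-1 + 2*86)) + 3700) + 17464 = ((13175 + 86*(-1 + 172)) + 3700) + 17464 = ((13175 + 86*171) + 3700) + 17464 = ((13175 + 14706) + 3700) + 17464 = (27881 + 3700) + 17464 = 31581 + 17464 = 49045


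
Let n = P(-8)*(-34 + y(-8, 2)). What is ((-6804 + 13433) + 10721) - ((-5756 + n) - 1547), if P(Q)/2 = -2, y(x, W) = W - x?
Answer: 24557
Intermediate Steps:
P(Q) = -4 (P(Q) = 2*(-2) = -4)
n = 96 (n = -4*(-34 + (2 - 1*(-8))) = -4*(-34 + (2 + 8)) = -4*(-34 + 10) = -4*(-24) = 96)
((-6804 + 13433) + 10721) - ((-5756 + n) - 1547) = ((-6804 + 13433) + 10721) - ((-5756 + 96) - 1547) = (6629 + 10721) - (-5660 - 1547) = 17350 - 1*(-7207) = 17350 + 7207 = 24557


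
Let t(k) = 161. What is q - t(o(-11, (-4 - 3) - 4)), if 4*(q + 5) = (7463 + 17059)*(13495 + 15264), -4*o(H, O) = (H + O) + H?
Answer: 352613767/2 ≈ 1.7631e+8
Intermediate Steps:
o(H, O) = -H/2 - O/4 (o(H, O) = -((H + O) + H)/4 = -(O + 2*H)/4 = -H/2 - O/4)
q = 352614089/2 (q = -5 + ((7463 + 17059)*(13495 + 15264))/4 = -5 + (24522*28759)/4 = -5 + (¼)*705228198 = -5 + 352614099/2 = 352614089/2 ≈ 1.7631e+8)
q - t(o(-11, (-4 - 3) - 4)) = 352614089/2 - 1*161 = 352614089/2 - 161 = 352613767/2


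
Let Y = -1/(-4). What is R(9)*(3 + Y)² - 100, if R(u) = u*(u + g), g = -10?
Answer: -3121/16 ≈ -195.06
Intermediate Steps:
Y = ¼ (Y = -1*(-¼) = ¼ ≈ 0.25000)
R(u) = u*(-10 + u) (R(u) = u*(u - 10) = u*(-10 + u))
R(9)*(3 + Y)² - 100 = (9*(-10 + 9))*(3 + ¼)² - 100 = (9*(-1))*(13/4)² - 100 = -9*169/16 - 100 = -1521/16 - 100 = -3121/16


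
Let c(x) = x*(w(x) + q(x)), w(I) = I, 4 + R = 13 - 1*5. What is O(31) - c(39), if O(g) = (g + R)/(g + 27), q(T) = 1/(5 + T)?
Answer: -1941157/1276 ≈ -1521.3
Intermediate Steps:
R = 4 (R = -4 + (13 - 1*5) = -4 + (13 - 5) = -4 + 8 = 4)
O(g) = (4 + g)/(27 + g) (O(g) = (g + 4)/(g + 27) = (4 + g)/(27 + g))
c(x) = x*(x + 1/(5 + x))
O(31) - c(39) = (4 + 31)/(27 + 31) - 39*(1 + 39*(5 + 39))/(5 + 39) = 35/58 - 39*(1 + 39*44)/44 = (1/58)*35 - 39*(1 + 1716)/44 = 35/58 - 39*1717/44 = 35/58 - 1*66963/44 = 35/58 - 66963/44 = -1941157/1276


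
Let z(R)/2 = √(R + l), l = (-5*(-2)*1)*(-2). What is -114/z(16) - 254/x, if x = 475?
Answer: -254/475 + 57*I/2 ≈ -0.53474 + 28.5*I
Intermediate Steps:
l = -20 (l = (10*1)*(-2) = 10*(-2) = -20)
z(R) = 2*√(-20 + R) (z(R) = 2*√(R - 20) = 2*√(-20 + R))
-114/z(16) - 254/x = -114*1/(2*√(-20 + 16)) - 254/475 = -114*(-I/4) - 254*1/475 = -114*(-I/4) - 254/475 = -(-57)*I/2 - 254/475 = 57*I/2 - 254/475 = -254/475 + 57*I/2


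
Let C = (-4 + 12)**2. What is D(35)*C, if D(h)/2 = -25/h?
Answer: -640/7 ≈ -91.429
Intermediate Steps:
D(h) = -50/h (D(h) = 2*(-25/h) = -50/h)
C = 64 (C = 8**2 = 64)
D(35)*C = -50/35*64 = -50*1/35*64 = -10/7*64 = -640/7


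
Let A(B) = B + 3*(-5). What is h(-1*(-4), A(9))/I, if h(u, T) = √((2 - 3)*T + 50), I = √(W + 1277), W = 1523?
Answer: √2/10 ≈ 0.14142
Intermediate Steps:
A(B) = -15 + B (A(B) = B - 15 = -15 + B)
I = 20*√7 (I = √(1523 + 1277) = √2800 = 20*√7 ≈ 52.915)
h(u, T) = √(50 - T) (h(u, T) = √(-T + 50) = √(50 - T))
h(-1*(-4), A(9))/I = √(50 - (-15 + 9))/((20*√7)) = √(50 - 1*(-6))*(√7/140) = √(50 + 6)*(√7/140) = √56*(√7/140) = (2*√14)*(√7/140) = √2/10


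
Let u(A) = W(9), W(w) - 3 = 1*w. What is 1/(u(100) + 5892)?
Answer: 1/5904 ≈ 0.00016938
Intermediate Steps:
W(w) = 3 + w (W(w) = 3 + 1*w = 3 + w)
u(A) = 12 (u(A) = 3 + 9 = 12)
1/(u(100) + 5892) = 1/(12 + 5892) = 1/5904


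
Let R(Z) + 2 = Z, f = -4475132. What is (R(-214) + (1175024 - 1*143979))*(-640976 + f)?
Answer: -5273832493532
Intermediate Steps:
R(Z) = -2 + Z
(R(-214) + (1175024 - 1*143979))*(-640976 + f) = ((-2 - 214) + (1175024 - 1*143979))*(-640976 - 4475132) = (-216 + (1175024 - 143979))*(-5116108) = (-216 + 1031045)*(-5116108) = 1030829*(-5116108) = -5273832493532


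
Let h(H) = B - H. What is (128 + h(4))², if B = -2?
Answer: 14884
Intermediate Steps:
h(H) = -2 - H
(128 + h(4))² = (128 + (-2 - 1*4))² = (128 + (-2 - 4))² = (128 - 6)² = 122² = 14884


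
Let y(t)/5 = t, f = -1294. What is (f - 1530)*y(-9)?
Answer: 127080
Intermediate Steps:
y(t) = 5*t
(f - 1530)*y(-9) = (-1294 - 1530)*(5*(-9)) = -2824*(-45) = 127080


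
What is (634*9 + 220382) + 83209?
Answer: 309297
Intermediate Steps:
(634*9 + 220382) + 83209 = (5706 + 220382) + 83209 = 226088 + 83209 = 309297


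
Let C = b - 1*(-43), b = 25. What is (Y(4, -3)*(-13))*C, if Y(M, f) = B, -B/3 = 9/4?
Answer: 5967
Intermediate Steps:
C = 68 (C = 25 - 1*(-43) = 25 + 43 = 68)
B = -27/4 ≈ -6.7500
Y(M, f) = -27/4
(Y(4, -3)*(-13))*C = -27/4*(-13)*68 = (351/4)*68 = 5967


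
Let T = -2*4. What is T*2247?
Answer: -17976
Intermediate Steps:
T = -8
T*2247 = -8*2247 = -17976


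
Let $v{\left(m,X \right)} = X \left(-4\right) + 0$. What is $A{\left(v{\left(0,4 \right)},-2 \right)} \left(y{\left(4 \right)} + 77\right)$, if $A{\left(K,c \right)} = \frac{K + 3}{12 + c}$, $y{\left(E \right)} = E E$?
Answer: $- \frac{1209}{10} \approx -120.9$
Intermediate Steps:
$v{\left(m,X \right)} = - 4 X$ ($v{\left(m,X \right)} = - 4 X + 0 = - 4 X$)
$y{\left(E \right)} = E^{2}$
$A{\left(K,c \right)} = \frac{3 + K}{12 + c}$
$A{\left(v{\left(0,4 \right)},-2 \right)} \left(y{\left(4 \right)} + 77\right) = \frac{3 - 16}{12 - 2} \left(4^{2} + 77\right) = \frac{3 - 16}{10} \left(16 + 77\right) = \frac{1}{10} \left(-13\right) 93 = \left(- \frac{13}{10}\right) 93 = - \frac{1209}{10}$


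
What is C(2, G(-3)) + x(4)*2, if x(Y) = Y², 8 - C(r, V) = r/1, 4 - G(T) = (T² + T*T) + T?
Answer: 38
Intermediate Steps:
G(T) = 4 - T - 2*T² (G(T) = 4 - ((T² + T*T) + T) = 4 - ((T² + T²) + T) = 4 - (2*T² + T) = 4 - (T + 2*T²) = 4 + (-T - 2*T²) = 4 - T - 2*T²)
C(r, V) = 8 - r (C(r, V) = 8 - r/1 = 8 - r)
C(2, G(-3)) + x(4)*2 = (8 - 1*2) + 4²*2 = (8 - 2) + 16*2 = 6 + 32 = 38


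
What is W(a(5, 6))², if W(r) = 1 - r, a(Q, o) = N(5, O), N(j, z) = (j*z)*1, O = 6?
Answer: 841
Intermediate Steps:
N(j, z) = j*z
a(Q, o) = 30 (a(Q, o) = 5*6 = 30)
W(a(5, 6))² = (1 - 1*30)² = (1 - 30)² = (-29)² = 841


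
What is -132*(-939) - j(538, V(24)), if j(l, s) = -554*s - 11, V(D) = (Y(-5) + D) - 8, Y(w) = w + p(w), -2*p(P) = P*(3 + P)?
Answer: 127283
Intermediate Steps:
p(P) = -P*(3 + P)/2
Y(w) = w - w*(3 + w)/2
V(D) = -18 + D (V(D) = ((1/2)*(-5)*(-1 - 1*(-5)) + D) - 8 = ((1/2)*(-5)*(-1 + 5) + D) - 8 = ((1/2)*(-5)*4 + D) - 8 = (-10 + D) - 8 = -18 + D)
j(l, s) = -11 - 554*s
-132*(-939) - j(538, V(24)) = -132*(-939) - (-11 - 554*(-18 + 24)) = 123948 - (-11 - 554*6) = 123948 - (-11 - 3324) = 123948 - 1*(-3335) = 123948 + 3335 = 127283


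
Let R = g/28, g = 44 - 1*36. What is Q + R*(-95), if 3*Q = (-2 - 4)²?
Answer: -106/7 ≈ -15.143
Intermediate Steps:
g = 8 (g = 44 - 36 = 8)
Q = 12 (Q = (-2 - 4)²/3 = (⅓)*(-6)² = (⅓)*36 = 12)
R = 2/7 (R = 8/28 = 8*(1/28) = 2/7 ≈ 0.28571)
Q + R*(-95) = 12 + (2/7)*(-95) = 12 - 190/7 = -106/7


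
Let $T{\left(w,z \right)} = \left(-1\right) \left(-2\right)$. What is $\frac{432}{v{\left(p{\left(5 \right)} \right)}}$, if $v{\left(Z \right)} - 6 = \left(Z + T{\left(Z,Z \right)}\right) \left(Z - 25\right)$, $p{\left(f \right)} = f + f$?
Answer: $- \frac{72}{29} \approx -2.4828$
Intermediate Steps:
$T{\left(w,z \right)} = 2$
$p{\left(f \right)} = 2 f$
$v{\left(Z \right)} = 6 + \left(-25 + Z\right) \left(2 + Z\right)$ ($v{\left(Z \right)} = 6 + \left(Z + 2\right) \left(Z - 25\right) = 6 + \left(2 + Z\right) \left(-25 + Z\right) = 6 + \left(-25 + Z\right) \left(2 + Z\right)$)
$\frac{432}{v{\left(p{\left(5 \right)} \right)}} = \frac{432}{-44 + \left(2 \cdot 5\right)^{2} - 23 \cdot 2 \cdot 5} = \frac{432}{-44 + 10^{2} - 230} = \frac{432}{-44 + 100 - 230} = \frac{432}{-174} = 432 \left(- \frac{1}{174}\right) = - \frac{72}{29}$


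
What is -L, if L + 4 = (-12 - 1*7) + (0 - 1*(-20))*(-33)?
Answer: 683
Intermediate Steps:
L = -683 (L = -4 + ((-12 - 1*7) + (0 - 1*(-20))*(-33)) = -4 + ((-12 - 7) + (0 + 20)*(-33)) = -4 + (-19 + 20*(-33)) = -4 + (-19 - 660) = -4 - 679 = -683)
-L = -1*(-683) = 683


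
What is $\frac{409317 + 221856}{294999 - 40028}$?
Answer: $\frac{631173}{254971} \approx 2.4755$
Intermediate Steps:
$\frac{409317 + 221856}{294999 - 40028} = \frac{631173}{294999 - 40028} = \frac{631173}{254971}$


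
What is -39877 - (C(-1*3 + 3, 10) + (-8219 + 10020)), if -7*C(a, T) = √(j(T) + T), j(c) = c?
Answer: -41678 + 2*√5/7 ≈ -41677.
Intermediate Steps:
C(a, T) = -√2*√T/7 (C(a, T) = -√(T + T)/7 = -√2*√T/7)
-39877 - (C(-1*3 + 3, 10) + (-8219 + 10020)) = -39877 - (-√2*√10/7 + (-8219 + 10020)) = -39877 - (-2*√5/7 + 1801) = -39877 - (1801 - 2*√5/7) = -39877 + (-1801 + 2*√5/7) = -41678 + 2*√5/7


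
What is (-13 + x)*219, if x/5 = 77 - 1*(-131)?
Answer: 224913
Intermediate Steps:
x = 1040 (x = 5*(77 - 1*(-131)) = 5*(77 + 131) = 5*208 = 1040)
(-13 + x)*219 = (-13 + 1040)*219 = 1027*219 = 224913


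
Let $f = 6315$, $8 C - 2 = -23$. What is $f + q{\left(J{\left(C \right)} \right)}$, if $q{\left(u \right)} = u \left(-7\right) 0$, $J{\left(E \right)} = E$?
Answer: $6315$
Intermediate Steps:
$C = - \frac{21}{8}$ ($C = \frac{1}{4} + \frac{1}{8} \left(-23\right) = \frac{1}{4} - \frac{23}{8} = - \frac{21}{8} \approx -2.625$)
$q{\left(u \right)} = 0$ ($q{\left(u \right)} = - 7 u 0 = 0$)
$f + q{\left(J{\left(C \right)} \right)} = 6315 + 0 = 6315$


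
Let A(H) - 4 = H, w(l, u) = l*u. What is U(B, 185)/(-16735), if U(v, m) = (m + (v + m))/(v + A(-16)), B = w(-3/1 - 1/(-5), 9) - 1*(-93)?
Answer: -2189/4669065 ≈ -0.00046883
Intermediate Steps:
A(H) = 4 + H
B = 339/5 (B = (-3/1 - 1/(-5))*9 - 1*(-93) = (-3*1 - 1*(-⅕))*9 + 93 = (-3 + ⅕)*9 + 93 = -14/5*9 + 93 = -126/5 + 93 = 339/5 ≈ 67.800)
U(v, m) = (v + 2*m)/(-12 + v) (U(v, m) = (m + (v + m))/(v + (4 - 16)) = (m + (m + v))/(v - 12) = (v + 2*m)/(-12 + v))
U(B, 185)/(-16735) = ((339/5 + 2*185)/(-12 + 339/5))/(-16735) = ((339/5 + 370)/(279/5))*(-1/16735) = ((5/279)*(2189/5))*(-1/16735) = (2189/279)*(-1/16735) = -2189/4669065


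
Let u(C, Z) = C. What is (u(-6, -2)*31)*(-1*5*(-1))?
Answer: -930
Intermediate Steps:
(u(-6, -2)*31)*(-1*5*(-1)) = (-6*31)*(-1*5*(-1)) = -(-930)*(-1) = -186*5 = -930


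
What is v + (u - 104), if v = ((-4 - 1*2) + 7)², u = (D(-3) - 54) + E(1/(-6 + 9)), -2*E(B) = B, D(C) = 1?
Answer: -937/6 ≈ -156.17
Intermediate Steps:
E(B) = -B/2
u = -319/6 (u = (1 - 54) - 1/(2*(-6 + 9)) = -53 - ½/3 = -53 - ½*⅓ = -53 - ⅙ = -319/6 ≈ -53.167)
v = 1 (v = ((-4 - 2) + 7)² = (-6 + 7)² = 1² = 1)
v + (u - 104) = 1 + (-319/6 - 104) = 1 - 943/6 = -937/6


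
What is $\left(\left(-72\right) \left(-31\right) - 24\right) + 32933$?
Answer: $35141$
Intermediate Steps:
$\left(\left(-72\right) \left(-31\right) - 24\right) + 32933 = \left(2232 - 24\right) + 32933 = 2208 + 32933 = 35141$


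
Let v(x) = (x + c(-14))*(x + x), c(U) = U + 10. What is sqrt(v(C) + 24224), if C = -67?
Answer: sqrt(33738) ≈ 183.68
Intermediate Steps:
c(U) = 10 + U
v(x) = 2*x*(-4 + x) (v(x) = (x + (10 - 14))*(x + x) = (x - 4)*(2*x) = (-4 + x)*(2*x) = 2*x*(-4 + x))
sqrt(v(C) + 24224) = sqrt(2*(-67)*(-4 - 67) + 24224) = sqrt(2*(-67)*(-71) + 24224) = sqrt(9514 + 24224) = sqrt(33738)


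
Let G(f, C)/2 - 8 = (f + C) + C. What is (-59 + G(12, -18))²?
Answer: 8281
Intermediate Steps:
G(f, C) = 16 + 2*f + 4*C (G(f, C) = 16 + 2*((f + C) + C) = 16 + 2*((C + f) + C) = 16 + 2*(f + 2*C) = 16 + (2*f + 4*C) = 16 + 2*f + 4*C)
(-59 + G(12, -18))² = (-59 + (16 + 2*12 + 4*(-18)))² = (-59 + (16 + 24 - 72))² = (-59 - 32)² = (-91)² = 8281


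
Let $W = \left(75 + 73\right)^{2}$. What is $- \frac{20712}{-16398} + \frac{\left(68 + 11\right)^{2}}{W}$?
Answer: $\frac{92669261}{59863632} \approx 1.548$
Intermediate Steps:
$W = 21904$ ($W = 148^{2} = 21904$)
$- \frac{20712}{-16398} + \frac{\left(68 + 11\right)^{2}}{W} = - \frac{20712}{-16398} + \frac{\left(68 + 11\right)^{2}}{21904} = \left(-20712\right) \left(- \frac{1}{16398}\right) + 79^{2} \cdot \frac{1}{21904} = \frac{3452}{2733} + 6241 \cdot \frac{1}{21904} = \frac{3452}{2733} + \frac{6241}{21904} = \frac{92669261}{59863632}$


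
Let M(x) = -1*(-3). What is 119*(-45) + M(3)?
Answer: -5352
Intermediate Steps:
M(x) = 3
119*(-45) + M(3) = 119*(-45) + 3 = -5355 + 3 = -5352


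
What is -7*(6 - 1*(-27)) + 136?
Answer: -95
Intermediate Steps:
-7*(6 - 1*(-27)) + 136 = -7*(6 + 27) + 136 = -7*33 + 136 = -231 + 136 = -95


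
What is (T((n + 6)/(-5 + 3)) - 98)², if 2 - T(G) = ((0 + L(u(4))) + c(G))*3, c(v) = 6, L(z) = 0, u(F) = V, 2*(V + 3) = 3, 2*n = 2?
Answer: 12996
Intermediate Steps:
n = 1 (n = (½)*2 = 1)
V = -3/2 (V = -3 + (½)*3 = -3 + 3/2 = -3/2 ≈ -1.5000)
u(F) = -3/2
T(G) = -16 (T(G) = 2 - ((0 + 0) + 6)*3 = 2 - (0 + 6)*3 = 2 - 6*3 = 2 - 1*18 = 2 - 18 = -16)
(T((n + 6)/(-5 + 3)) - 98)² = (-16 - 98)² = (-114)² = 12996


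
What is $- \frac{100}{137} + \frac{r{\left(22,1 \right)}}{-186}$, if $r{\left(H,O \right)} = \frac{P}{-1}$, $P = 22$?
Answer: $- \frac{7793}{12741} \approx -0.61165$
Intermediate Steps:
$r{\left(H,O \right)} = -22$ ($r{\left(H,O \right)} = \frac{22}{-1} = 22 \left(-1\right) = -22$)
$- \frac{100}{137} + \frac{r{\left(22,1 \right)}}{-186} = - \frac{100}{137} - \frac{22}{-186} = \left(-100\right) \frac{1}{137} - - \frac{11}{93} = - \frac{100}{137} + \frac{11}{93} = - \frac{7793}{12741}$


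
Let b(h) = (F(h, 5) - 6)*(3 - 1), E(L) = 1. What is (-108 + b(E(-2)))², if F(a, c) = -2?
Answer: 15376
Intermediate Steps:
b(h) = -16 (b(h) = (-2 - 6)*(3 - 1) = -8*2 = -16)
(-108 + b(E(-2)))² = (-108 - 16)² = (-124)² = 15376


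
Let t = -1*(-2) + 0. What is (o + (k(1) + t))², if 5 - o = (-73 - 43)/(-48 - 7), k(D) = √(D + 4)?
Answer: 87486/3025 + 538*√5/55 ≈ 50.794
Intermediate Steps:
k(D) = √(4 + D)
t = 2 (t = 2 + 0 = 2)
o = 159/55 (o = 5 - (-73 - 43)/(-48 - 7) = 5 - (-116)/(-55) = 5 - (-116)*(-1)/55 = 5 - 1*116/55 = 5 - 116/55 = 159/55 ≈ 2.8909)
(o + (k(1) + t))² = (159/55 + (√(4 + 1) + 2))² = (159/55 + (√5 + 2))² = (159/55 + (2 + √5))² = (269/55 + √5)²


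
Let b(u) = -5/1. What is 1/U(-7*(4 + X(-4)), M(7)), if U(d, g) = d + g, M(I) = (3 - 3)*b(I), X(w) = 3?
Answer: -1/49 ≈ -0.020408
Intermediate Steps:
b(u) = -5 (b(u) = -5*1 = -5)
M(I) = 0 (M(I) = (3 - 3)*(-5) = 0*(-5) = 0)
1/U(-7*(4 + X(-4)), M(7)) = 1/(-7*(4 + 3) + 0) = 1/(-7*7 + 0) = 1/(-49 + 0) = 1/(-49) = -1/49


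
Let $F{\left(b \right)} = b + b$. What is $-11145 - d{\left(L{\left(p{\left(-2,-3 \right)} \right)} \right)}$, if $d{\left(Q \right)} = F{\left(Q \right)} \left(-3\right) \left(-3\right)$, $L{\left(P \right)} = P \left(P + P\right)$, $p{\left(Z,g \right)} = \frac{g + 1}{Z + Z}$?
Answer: $-11154$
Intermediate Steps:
$F{\left(b \right)} = 2 b$
$p{\left(Z,g \right)} = \frac{1 + g}{2 Z}$
$L{\left(P \right)} = 2 P^{2}$ ($L{\left(P \right)} = P 2 P = 2 P^{2}$)
$d{\left(Q \right)} = 18 Q$ ($d{\left(Q \right)} = 2 Q \left(-3\right) \left(-3\right) = - 6 Q \left(-3\right) = 18 Q$)
$-11145 - d{\left(L{\left(p{\left(-2,-3 \right)} \right)} \right)} = -11145 - 18 \cdot 2 \left(\frac{1 - 3}{2 \left(-2\right)}\right)^{2} = -11145 - 18 \cdot 2 \left(\frac{1}{2} \left(- \frac{1}{2}\right) \left(-2\right)\right)^{2} = -11145 - 18 \cdot \frac{2}{4} = -11145 - 18 \cdot 2 \cdot \frac{1}{4} = -11145 - 18 \cdot \frac{1}{2} = -11145 - 9 = -11154$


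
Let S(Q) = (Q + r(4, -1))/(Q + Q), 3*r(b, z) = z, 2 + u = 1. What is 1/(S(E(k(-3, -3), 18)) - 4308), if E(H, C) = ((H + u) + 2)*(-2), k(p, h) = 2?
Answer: -36/155069 ≈ -0.00023215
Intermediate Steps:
u = -1 (u = -2 + 1 = -1)
r(b, z) = z/3
E(H, C) = -2 - 2*H (E(H, C) = ((H - 1) + 2)*(-2) = ((-1 + H) + 2)*(-2) = (1 + H)*(-2) = -2 - 2*H)
S(Q) = (-1/3 + Q)/(2*Q) (S(Q) = (Q + (1/3)*(-1))/(Q + Q) = (Q - 1/3)/((2*Q)) = (-1/3 + Q)*(1/(2*Q)) = (-1/3 + Q)/(2*Q))
1/(S(E(k(-3, -3), 18)) - 4308) = 1/((-1 + 3*(-2 - 2*2))/(6*(-2 - 2*2)) - 4308) = 1/((-1 + 3*(-2 - 4))/(6*(-2 - 4)) - 4308) = 1/((1/6)*(-1 + 3*(-6))/(-6) - 4308) = 1/((1/6)*(-1/6)*(-1 - 18) - 4308) = 1/((1/6)*(-1/6)*(-19) - 4308) = 1/(19/36 - 4308) = 1/(-155069/36) = -36/155069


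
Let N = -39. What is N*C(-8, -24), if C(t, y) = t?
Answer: 312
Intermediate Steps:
N*C(-8, -24) = -39*(-8) = 312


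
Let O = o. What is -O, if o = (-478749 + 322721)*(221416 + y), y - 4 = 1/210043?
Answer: 7256506701705708/210043 ≈ 3.4548e+10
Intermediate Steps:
y = 840173/210043 (y = 4 + 1/210043 = 840173/210043 ≈ 4.0000)
o = -7256506701705708/210043 (o = (-478749 + 322721)*(221416 + 840173/210043) = -156028*46507721061/210043 = -7256506701705708/210043 ≈ -3.4548e+10)
O = -7256506701705708/210043 ≈ -3.4548e+10
-O = -1*(-7256506701705708/210043) = 7256506701705708/210043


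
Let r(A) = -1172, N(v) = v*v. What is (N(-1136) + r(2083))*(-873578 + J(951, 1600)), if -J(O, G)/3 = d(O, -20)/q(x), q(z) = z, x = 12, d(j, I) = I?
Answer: -1126318634652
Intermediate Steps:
N(v) = v²
J(O, G) = 5 (J(O, G) = -(-60)/12 = -3*(-5/3) = 5)
(N(-1136) + r(2083))*(-873578 + J(951, 1600)) = ((-1136)² - 1172)*(-873578 + 5) = (1290496 - 1172)*(-873573) = 1289324*(-873573) = -1126318634652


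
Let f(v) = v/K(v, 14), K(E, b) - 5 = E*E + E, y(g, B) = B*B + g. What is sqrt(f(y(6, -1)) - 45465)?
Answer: I*sqrt(169174838)/61 ≈ 213.22*I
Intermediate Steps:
y(g, B) = g + B**2 (y(g, B) = B**2 + g = g + B**2)
K(E, b) = 5 + E + E**2 (K(E, b) = 5 + (E*E + E) = 5 + (E**2 + E) = 5 + (E + E**2) = 5 + E + E**2)
f(v) = v/(5 + v + v**2)
sqrt(f(y(6, -1)) - 45465) = sqrt((6 + (-1)**2)/(5 + (6 + (-1)**2) + (6 + (-1)**2)**2) - 45465) = sqrt((6 + 1)/(5 + (6 + 1) + (6 + 1)**2) - 45465) = sqrt(7/(5 + 7 + 7**2) - 45465) = sqrt(7/(5 + 7 + 49) - 45465) = sqrt(7/61 - 45465) = sqrt(-2773358/61) = I*sqrt(169174838)/61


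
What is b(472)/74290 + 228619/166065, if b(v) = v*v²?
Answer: 1747939108663/1233696885 ≈ 1416.8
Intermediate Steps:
b(v) = v³
b(472)/74290 + 228619/166065 = 472³/74290 + 228619/166065 = 105154048*(1/74290) + 228619*(1/166065) = 52577024/37145 + 228619/166065 = 1747939108663/1233696885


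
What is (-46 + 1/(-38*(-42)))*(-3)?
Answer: 73415/532 ≈ 138.00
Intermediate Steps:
(-46 + 1/(-38*(-42)))*(-3) = (-46 - 1/38*(-1/42))*(-3) = (-46 + 1/1596)*(-3) = -73415/1596*(-3) = 73415/532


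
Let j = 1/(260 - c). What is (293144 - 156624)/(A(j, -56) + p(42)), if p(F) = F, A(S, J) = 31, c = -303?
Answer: 136520/73 ≈ 1870.1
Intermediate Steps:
j = 1/563 (j = 1/(260 - 1*(-303)) = 1/(260 + 303) = 1/563 ≈ 0.0017762)
(293144 - 156624)/(A(j, -56) + p(42)) = (293144 - 156624)/(31 + 42) = 136520/73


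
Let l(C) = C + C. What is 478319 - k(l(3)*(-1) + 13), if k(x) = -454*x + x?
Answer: 481490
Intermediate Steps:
l(C) = 2*C
k(x) = -453*x
478319 - k(l(3)*(-1) + 13) = 478319 - (-453)*((2*3)*(-1) + 13) = 478319 - (-453)*(6*(-1) + 13) = 478319 - (-453)*(-6 + 13) = 478319 - (-453)*7 = 478319 - 1*(-3171) = 478319 + 3171 = 481490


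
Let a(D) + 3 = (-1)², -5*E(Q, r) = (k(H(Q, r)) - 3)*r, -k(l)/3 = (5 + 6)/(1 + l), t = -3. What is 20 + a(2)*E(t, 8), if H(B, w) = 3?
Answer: -16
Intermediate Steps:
k(l) = -33/(1 + l) (k(l) = -3*(5 + 6)/(1 + l) = -33/(1 + l))
E(Q, r) = 9*r/4 (E(Q, r) = -(-33/(1 + 3) - 3)*r/5 = -(-33/4 - 3)*r/5 = -(-9)*r/4 = 9*r/4)
a(D) = -2 (a(D) = -3 + (-1)² = -3 + 1 = -2)
20 + a(2)*E(t, 8) = 20 - 9*8/2 = 20 - 2*18 = 20 - 36 = -16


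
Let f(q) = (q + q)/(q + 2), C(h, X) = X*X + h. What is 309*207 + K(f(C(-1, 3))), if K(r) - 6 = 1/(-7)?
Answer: 447782/7 ≈ 63969.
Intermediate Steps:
C(h, X) = h + X² (C(h, X) = X² + h = h + X²)
f(q) = 2*q/(2 + q) (f(q) = (2*q)/(2 + q) = 2*q/(2 + q))
K(r) = 41/7 (K(r) = 6 + 1/(-7) = 6 - ⅐ = 41/7)
309*207 + K(f(C(-1, 3))) = 309*207 + 41/7 = 63963 + 41/7 = 447782/7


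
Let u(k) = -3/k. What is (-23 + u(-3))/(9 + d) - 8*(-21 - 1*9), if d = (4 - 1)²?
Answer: 2149/9 ≈ 238.78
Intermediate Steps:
d = 9 (d = 3² = 9)
(-23 + u(-3))/(9 + d) - 8*(-21 - 1*9) = (-23 - 3/(-3))/(9 + 9) - 8*(-21 - 1*9) = (-23 - 3*(-⅓))/18 - 8*(-21 - 9) = (-23 + 1)*(1/18) - 8*(-30) = -22*1/18 + 240 = -11/9 + 240 = 2149/9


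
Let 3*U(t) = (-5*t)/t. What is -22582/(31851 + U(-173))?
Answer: -33873/47774 ≈ -0.70903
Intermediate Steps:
U(t) = -5/3 (U(t) = ((-5*t)/t)/3 = (1/3)*(-5) = -5/3)
-22582/(31851 + U(-173)) = -22582/(31851 - 5/3) = -22582/95548/3 = -22582*3/95548 = -33873/47774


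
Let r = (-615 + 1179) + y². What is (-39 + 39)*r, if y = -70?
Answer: 0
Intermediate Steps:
r = 5464 (r = (-615 + 1179) + (-70)² = 564 + 4900 = 5464)
(-39 + 39)*r = (-39 + 39)*5464 = 0*5464 = 0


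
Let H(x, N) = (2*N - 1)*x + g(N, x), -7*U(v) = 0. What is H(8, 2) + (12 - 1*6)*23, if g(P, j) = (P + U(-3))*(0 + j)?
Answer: 178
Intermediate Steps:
U(v) = 0 (U(v) = -⅐*0 = 0)
g(P, j) = P*j (g(P, j) = (P + 0)*(0 + j) = P*j)
H(x, N) = N*x + x*(-1 + 2*N) (H(x, N) = (2*N - 1)*x + N*x = (-1 + 2*N)*x + N*x = x*(-1 + 2*N) + N*x = N*x + x*(-1 + 2*N))
H(8, 2) + (12 - 1*6)*23 = 8*(-1 + 3*2) + (12 - 1*6)*23 = 8*(-1 + 6) + (12 - 6)*23 = 8*5 + 6*23 = 40 + 138 = 178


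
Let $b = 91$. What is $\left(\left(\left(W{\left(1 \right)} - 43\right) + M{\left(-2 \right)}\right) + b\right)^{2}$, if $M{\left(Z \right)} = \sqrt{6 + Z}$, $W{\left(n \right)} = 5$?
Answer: $3025$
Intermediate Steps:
$\left(\left(\left(W{\left(1 \right)} - 43\right) + M{\left(-2 \right)}\right) + b\right)^{2} = \left(\left(\left(5 - 43\right) + \sqrt{6 - 2}\right) + 91\right)^{2} = \left(\left(-38 + \sqrt{4}\right) + 91\right)^{2} = \left(\left(-38 + 2\right) + 91\right)^{2} = \left(-36 + 91\right)^{2} = 55^{2} = 3025$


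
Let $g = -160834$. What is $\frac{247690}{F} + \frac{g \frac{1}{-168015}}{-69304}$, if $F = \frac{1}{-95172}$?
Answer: $- \frac{137244209813416570817}{5822055780} \approx -2.3573 \cdot 10^{10}$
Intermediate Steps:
$F = - \frac{1}{95172} \approx -1.0507 \cdot 10^{-5}$
$\frac{247690}{F} + \frac{g \frac{1}{-168015}}{-69304} = \frac{247690}{- \frac{1}{95172}} + \frac{\left(-160834\right) \frac{1}{-168015}}{-69304} = 247690 \left(-95172\right) + \left(-160834\right) \left(- \frac{1}{168015}\right) \left(- \frac{1}{69304}\right) = -23573152680 + \frac{160834}{168015} \left(- \frac{1}{69304}\right) = -23573152680 - \frac{80417}{5822055780} = - \frac{137244209813416570817}{5822055780}$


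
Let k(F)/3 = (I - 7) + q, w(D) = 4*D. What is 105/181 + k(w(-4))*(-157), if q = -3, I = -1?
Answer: 937866/181 ≈ 5181.6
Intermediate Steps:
k(F) = -33 (k(F) = 3*((-1 - 7) - 3) = 3*(-8 - 3) = 3*(-11) = -33)
105/181 + k(w(-4))*(-157) = 105/181 - 33*(-157) = 105*(1/181) + 5181 = 105/181 + 5181 = 937866/181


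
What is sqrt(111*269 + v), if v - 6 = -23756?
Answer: sqrt(6109) ≈ 78.160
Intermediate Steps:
v = -23750 (v = 6 - 23756 = -23750)
sqrt(111*269 + v) = sqrt(111*269 - 23750) = sqrt(29859 - 23750) = sqrt(6109)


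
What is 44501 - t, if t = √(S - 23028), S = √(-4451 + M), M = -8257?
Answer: 44501 - √(-23028 + 6*I*√353) ≈ 44501.0 - 151.75*I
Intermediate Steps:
S = 6*I*√353 (S = √(-4451 - 8257) = √(-12708) = 6*I*√353 ≈ 112.73*I)
t = √(-23028 + 6*I*√353) (t = √(6*I*√353 - 23028) = √(-23028 + 6*I*√353) ≈ 0.3714 + 151.75*I)
44501 - t = 44501 - √(-23028 + 6*I*√353)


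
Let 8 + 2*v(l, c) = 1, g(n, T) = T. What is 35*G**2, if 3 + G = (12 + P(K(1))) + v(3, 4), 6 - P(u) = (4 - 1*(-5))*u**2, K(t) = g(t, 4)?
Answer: 2457875/4 ≈ 6.1447e+5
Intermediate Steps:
v(l, c) = -7/2 (v(l, c) = -4 + (1/2)*1 = -4 + 1/2 = -7/2)
K(t) = 4
P(u) = 6 - 9*u**2 (P(u) = 6 - (4 - 1*(-5))*u**2 = 6 - (4 + 5)*u**2 = 6 - 9*u**2)
G = -265/2 (G = -3 + ((12 + (6 - 9*4**2)) - 7/2) = -3 + ((12 + (6 - 9*16)) - 7/2) = -3 + ((12 + (6 - 144)) - 7/2) = -3 + ((12 - 138) - 7/2) = -3 + (-126 - 7/2) = -3 - 259/2 = -265/2 ≈ -132.50)
35*G**2 = 35*(-265/2)**2 = 35*(70225/4) = 2457875/4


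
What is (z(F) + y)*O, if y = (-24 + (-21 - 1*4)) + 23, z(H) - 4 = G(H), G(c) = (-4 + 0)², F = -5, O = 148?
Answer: -888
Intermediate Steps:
G(c) = 16 (G(c) = (-4)² = 16)
z(H) = 20 (z(H) = 4 + 16 = 20)
y = -26 (y = (-24 + (-21 - 4)) + 23 = (-24 - 25) + 23 = -49 + 23 = -26)
(z(F) + y)*O = (20 - 26)*148 = -6*148 = -888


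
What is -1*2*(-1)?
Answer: 2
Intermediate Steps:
-1*2*(-1) = -2*(-1) = 2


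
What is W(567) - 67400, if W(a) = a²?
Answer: 254089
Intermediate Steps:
W(567) - 67400 = 567² - 67400 = 321489 - 67400 = 254089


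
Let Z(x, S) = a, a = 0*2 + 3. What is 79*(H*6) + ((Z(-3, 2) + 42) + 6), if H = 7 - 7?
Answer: 51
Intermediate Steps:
a = 3 (a = 0 + 3 = 3)
H = 0
Z(x, S) = 3
79*(H*6) + ((Z(-3, 2) + 42) + 6) = 79*(0*6) + ((3 + 42) + 6) = 79*0 + (45 + 6) = 0 + 51 = 51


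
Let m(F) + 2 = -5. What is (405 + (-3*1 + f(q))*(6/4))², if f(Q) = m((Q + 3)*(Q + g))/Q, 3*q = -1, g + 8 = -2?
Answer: 186624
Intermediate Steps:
g = -10 (g = -8 - 2 = -10)
m(F) = -7 (m(F) = -2 - 5 = -7)
q = -⅓ (q = (⅓)*(-1) = -⅓ ≈ -0.33333)
f(Q) = -7/Q
(405 + (-3*1 + f(q))*(6/4))² = (405 + (-3*1 - 7/(-⅓))*(6/4))² = (405 + (-3 - 7*(-3))*(6*(¼)))² = (405 + (-3 + 21)*(3/2))² = (405 + 18*(3/2))² = (405 + 27)² = 432² = 186624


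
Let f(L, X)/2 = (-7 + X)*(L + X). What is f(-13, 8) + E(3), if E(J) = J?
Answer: -7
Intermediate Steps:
f(L, X) = 2*(-7 + X)*(L + X) (f(L, X) = 2*((-7 + X)*(L + X)) = 2*(-7 + X)*(L + X))
f(-13, 8) + E(3) = (-14*(-13) - 14*8 + 2*8**2 + 2*(-13)*8) + 3 = (182 - 112 + 2*64 - 208) + 3 = (182 - 112 + 128 - 208) + 3 = -10 + 3 = -7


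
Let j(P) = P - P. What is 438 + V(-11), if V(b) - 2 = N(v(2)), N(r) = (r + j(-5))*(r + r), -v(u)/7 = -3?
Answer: 1322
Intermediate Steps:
j(P) = 0
v(u) = 21 (v(u) = -7*(-3) = 21)
N(r) = 2*r² (N(r) = (r + 0)*(r + r) = r*(2*r) = 2*r²)
V(b) = 884 (V(b) = 2 + 2*21² = 2 + 2*441 = 2 + 882 = 884)
438 + V(-11) = 438 + 884 = 1322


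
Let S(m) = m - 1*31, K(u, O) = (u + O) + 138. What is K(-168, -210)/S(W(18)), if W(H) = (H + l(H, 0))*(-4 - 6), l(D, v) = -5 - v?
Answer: 240/161 ≈ 1.4907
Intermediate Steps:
K(u, O) = 138 + O + u (K(u, O) = (O + u) + 138 = 138 + O + u)
W(H) = 50 - 10*H (W(H) = (H + (-5 - 1*0))*(-4 - 6) = (H + (-5 + 0))*(-10) = (H - 5)*(-10) = (-5 + H)*(-10) = 50 - 10*H)
S(m) = -31 + m (S(m) = m - 31 = -31 + m)
K(-168, -210)/S(W(18)) = (138 - 210 - 168)/(-31 + (50 - 10*18)) = -240/(-31 + (50 - 180)) = -240/(-31 - 130) = -240/(-161) = -240*(-1/161) = 240/161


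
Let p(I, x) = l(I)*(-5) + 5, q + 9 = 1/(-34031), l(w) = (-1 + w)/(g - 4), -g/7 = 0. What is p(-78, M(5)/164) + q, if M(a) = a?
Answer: -13986745/136124 ≈ -102.75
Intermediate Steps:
g = 0 (g = -7*0 = 0)
l(w) = ¼ - w/4 (l(w) = (-1 + w)/(0 - 4) = (-1 + w)/(-4) = (-1 + w)*(-¼) = ¼ - w/4)
q = -306280/34031 (q = -9 + 1/(-34031) = -9 - 1/34031 = -306280/34031 ≈ -9.0000)
p(I, x) = 15/4 + 5*I/4 (p(I, x) = (¼ - I/4)*(-5) + 5 = (-5/4 + 5*I/4) + 5 = 15/4 + 5*I/4)
p(-78, M(5)/164) + q = (15/4 + (5/4)*(-78)) - 306280/34031 = (15/4 - 195/2) - 306280/34031 = -375/4 - 306280/34031 = -13986745/136124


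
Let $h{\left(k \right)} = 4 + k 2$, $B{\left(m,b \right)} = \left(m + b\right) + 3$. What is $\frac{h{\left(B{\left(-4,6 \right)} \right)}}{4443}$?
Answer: $\frac{14}{4443} \approx 0.003151$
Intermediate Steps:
$B{\left(m,b \right)} = 3 + b + m$ ($B{\left(m,b \right)} = \left(b + m\right) + 3 = 3 + b + m$)
$h{\left(k \right)} = 4 + 2 k$
$\frac{h{\left(B{\left(-4,6 \right)} \right)}}{4443} = \frac{4 + 2 \left(3 + 6 - 4\right)}{4443} = \left(4 + 2 \cdot 5\right) \frac{1}{4443} = \left(4 + 10\right) \frac{1}{4443} = 14 \cdot \frac{1}{4443} = \frac{14}{4443}$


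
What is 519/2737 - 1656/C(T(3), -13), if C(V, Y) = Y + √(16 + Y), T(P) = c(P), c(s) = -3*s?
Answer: 29504145/227171 + 828*√3/83 ≈ 147.16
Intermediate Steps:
T(P) = -3*P
519/2737 - 1656/C(T(3), -13) = 519/2737 - 1656/(-13 + √(16 - 13)) = 519*(1/2737) - 1656/(-13 + √3) = 519/2737 - 1656/(-13 + √3)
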